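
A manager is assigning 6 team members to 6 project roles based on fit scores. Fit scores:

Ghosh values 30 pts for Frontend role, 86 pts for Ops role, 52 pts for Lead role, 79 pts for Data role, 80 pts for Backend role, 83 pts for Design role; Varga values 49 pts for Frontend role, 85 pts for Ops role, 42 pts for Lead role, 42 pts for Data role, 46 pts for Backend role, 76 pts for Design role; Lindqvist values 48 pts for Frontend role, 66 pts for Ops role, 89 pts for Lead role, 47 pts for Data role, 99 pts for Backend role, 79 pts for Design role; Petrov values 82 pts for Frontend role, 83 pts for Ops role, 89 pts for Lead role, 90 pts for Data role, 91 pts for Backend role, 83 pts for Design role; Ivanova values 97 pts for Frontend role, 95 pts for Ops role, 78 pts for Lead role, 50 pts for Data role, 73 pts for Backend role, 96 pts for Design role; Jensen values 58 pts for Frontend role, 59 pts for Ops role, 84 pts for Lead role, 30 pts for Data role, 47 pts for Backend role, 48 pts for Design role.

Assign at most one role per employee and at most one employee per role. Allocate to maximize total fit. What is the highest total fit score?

This is a one-to-one assignment (maximum-weight bipartite matching).
Optimal: Ghosh→Design role (83 pts), Varga→Ops role (85 pts), Lindqvist→Backend role (99 pts), Petrov→Data role (90 pts), Ivanova→Frontend role (97 pts), Jensen→Lead role (84 pts) — total 83+85+99+90+97+84 = 538 pts.
Row-greedy (each employee in turn takes its best remaining role) gives 532 pts, worse by 6.
Next-best assignment: Ghosh→Ops role, Varga→Design role, Lindqvist→Backend role, Petrov→Data role, Ivanova→Frontend role, Jensen→Lead role = 532 pts.

Maximum total: 538 pts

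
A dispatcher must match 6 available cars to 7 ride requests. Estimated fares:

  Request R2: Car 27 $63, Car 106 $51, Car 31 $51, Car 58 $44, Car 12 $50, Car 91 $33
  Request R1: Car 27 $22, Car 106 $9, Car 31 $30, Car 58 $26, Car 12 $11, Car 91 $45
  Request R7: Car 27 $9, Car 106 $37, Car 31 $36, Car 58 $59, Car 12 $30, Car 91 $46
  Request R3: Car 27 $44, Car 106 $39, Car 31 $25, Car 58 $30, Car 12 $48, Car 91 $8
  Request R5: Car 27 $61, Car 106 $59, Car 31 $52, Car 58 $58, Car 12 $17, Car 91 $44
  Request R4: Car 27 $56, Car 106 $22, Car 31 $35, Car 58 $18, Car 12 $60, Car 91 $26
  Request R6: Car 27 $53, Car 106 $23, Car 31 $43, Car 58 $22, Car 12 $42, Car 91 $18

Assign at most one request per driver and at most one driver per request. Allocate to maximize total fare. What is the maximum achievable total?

Max total: $329

Treat this as an assignment problem: match each driver to one request.
Optimal: Car 27→Request R2 ($63), Car 106→Request R5 ($59), Car 31→Request R6 ($43), Car 58→Request R7 ($59), Car 12→Request R4 ($60), Car 91→Request R1 ($45) — total 63+59+43+59+60+45 = $329.
Column-greedy (each request in turn goes to its best remaining driver) gives $309, worse by 20.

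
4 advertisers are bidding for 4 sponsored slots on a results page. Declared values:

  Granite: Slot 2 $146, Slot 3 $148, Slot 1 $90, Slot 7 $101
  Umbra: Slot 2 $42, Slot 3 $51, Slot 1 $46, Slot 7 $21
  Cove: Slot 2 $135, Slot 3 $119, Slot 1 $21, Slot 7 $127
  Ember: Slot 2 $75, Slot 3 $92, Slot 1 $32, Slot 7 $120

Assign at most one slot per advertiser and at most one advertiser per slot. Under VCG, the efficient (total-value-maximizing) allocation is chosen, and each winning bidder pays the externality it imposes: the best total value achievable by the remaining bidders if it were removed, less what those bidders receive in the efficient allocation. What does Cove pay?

Efficient allocation: Granite→Slot 3 ($148), Umbra→Slot 1 ($46), Cove→Slot 2 ($135), Ember→Slot 7 ($120); total welfare W = $449.
Cove receives Slot 2 at value $135, so the others get W − 135 = $314.
Without Cove: best allocation of the remaining 3 bidders over all 4 slots is Granite→Slot 2 ($146), Umbra→Slot 3 ($51), Ember→Slot 7 ($120), total $317.
VCG payment = (others' best without Cove) − (others' welfare with Cove) = 317 − 314 = $3.

Cove pays $3.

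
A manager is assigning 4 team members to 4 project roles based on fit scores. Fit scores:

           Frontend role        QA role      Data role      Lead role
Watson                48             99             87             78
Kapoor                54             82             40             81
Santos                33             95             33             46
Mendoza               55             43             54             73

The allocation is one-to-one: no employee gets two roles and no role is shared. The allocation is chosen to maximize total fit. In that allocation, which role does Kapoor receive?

Kapoor receives Lead role.

Optimal: Watson→Data role (87 pts), Kapoor→Lead role (81 pts), Santos→QA role (95 pts), Mendoza→Frontend role (55 pts) — total 87+81+95+55 = 318 pts.
Next-best assignment: Watson→Data role, Kapoor→Frontend role, Santos→QA role, Mendoza→Lead role = 309 pts.
Kapoor's own top role is QA role (82 pts), but forcing Kapoor→QA role and reassigning the rest optimally gives only 275 pts — worse by 43.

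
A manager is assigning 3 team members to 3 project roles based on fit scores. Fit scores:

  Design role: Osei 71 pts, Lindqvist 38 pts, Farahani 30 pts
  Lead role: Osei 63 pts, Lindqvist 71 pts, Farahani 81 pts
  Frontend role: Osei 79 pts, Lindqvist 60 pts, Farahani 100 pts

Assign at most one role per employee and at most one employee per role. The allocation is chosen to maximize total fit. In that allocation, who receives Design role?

Osei receives Design role.

Optimal: Osei→Design role (71 pts), Lindqvist→Lead role (71 pts), Farahani→Frontend role (100 pts) — total 71+71+100 = 242 pts.
Next-best assignment: Osei→Design role, Lindqvist→Frontend role, Farahani→Lead role = 212 pts.
Swapping Osei↔Farahani (Osei→Frontend role 79 pts, Farahani→Design role 30 pts) loses 62.
No other one-to-one assignment exceeds 242 pts.
Osei's own top role is Frontend role (79 pts), but forcing Osei→Frontend role and reassigning the rest optimally gives only 198 pts — worse by 44.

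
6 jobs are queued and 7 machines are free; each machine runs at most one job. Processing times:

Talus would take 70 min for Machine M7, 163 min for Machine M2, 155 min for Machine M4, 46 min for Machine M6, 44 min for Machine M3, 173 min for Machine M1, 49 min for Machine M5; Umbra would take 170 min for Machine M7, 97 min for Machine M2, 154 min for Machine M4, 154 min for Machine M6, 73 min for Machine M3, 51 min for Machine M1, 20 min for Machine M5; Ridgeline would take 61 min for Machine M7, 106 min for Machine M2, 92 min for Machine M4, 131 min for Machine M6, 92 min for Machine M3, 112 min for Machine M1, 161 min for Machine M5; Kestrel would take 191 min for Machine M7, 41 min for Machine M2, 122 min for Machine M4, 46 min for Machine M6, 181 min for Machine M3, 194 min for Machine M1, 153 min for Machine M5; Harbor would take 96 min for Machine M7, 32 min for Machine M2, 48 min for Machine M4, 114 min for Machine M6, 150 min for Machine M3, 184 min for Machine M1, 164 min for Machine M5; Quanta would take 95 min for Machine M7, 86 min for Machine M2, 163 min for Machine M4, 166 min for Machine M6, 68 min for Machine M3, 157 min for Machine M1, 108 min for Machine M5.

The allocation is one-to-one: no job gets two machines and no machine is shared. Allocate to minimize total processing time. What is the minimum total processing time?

Min total: 284 min

Optimal: Talus→Machine M6 (46 min), Umbra→Machine M5 (20 min), Ridgeline→Machine M7 (61 min), Kestrel→Machine M2 (41 min), Harbor→Machine M4 (48 min), Quanta→Machine M3 (68 min) — total 46+20+61+41+48+68 = 284 min.
Column-greedy (each machine in turn goes to its cheapest remaining job) gives 380 min, worse by 96.
Next-best assignment: Talus→Machine M3, Umbra→Machine M5, Ridgeline→Machine M7, Kestrel→Machine M6, Harbor→Machine M4, Quanta→Machine M2 = 305 min.
Every other assignment is strictly worse.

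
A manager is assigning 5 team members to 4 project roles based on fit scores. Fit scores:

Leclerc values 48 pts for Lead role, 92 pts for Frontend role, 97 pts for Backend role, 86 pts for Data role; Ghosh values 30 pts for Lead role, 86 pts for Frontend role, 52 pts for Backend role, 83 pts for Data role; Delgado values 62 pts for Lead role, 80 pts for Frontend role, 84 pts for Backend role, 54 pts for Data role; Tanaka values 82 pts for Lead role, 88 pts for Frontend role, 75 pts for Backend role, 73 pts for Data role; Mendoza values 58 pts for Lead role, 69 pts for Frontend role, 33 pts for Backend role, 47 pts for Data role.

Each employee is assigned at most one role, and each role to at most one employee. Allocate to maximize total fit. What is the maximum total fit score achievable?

Treat this as an assignment problem: match each employee to one role.
Optimal: Tanaka→Lead role (82 pts), Delgado→Frontend role (80 pts), Leclerc→Backend role (97 pts), Ghosh→Data role (83 pts) — total 82+80+97+83 = 342 pts.
Row-greedy (each employee in turn takes its best remaining role) gives 318 pts, worse by 24.
Next-best assignment: Tanaka→Lead role, Leclerc→Frontend role, Delgado→Backend role, Ghosh→Data role = 341 pts.
Swapping Leclerc↔Ghosh (Leclerc→Data role 86 pts, Ghosh→Backend role 52 pts) loses 42.
Every other assignment is strictly worse.

Maximum total: 342 pts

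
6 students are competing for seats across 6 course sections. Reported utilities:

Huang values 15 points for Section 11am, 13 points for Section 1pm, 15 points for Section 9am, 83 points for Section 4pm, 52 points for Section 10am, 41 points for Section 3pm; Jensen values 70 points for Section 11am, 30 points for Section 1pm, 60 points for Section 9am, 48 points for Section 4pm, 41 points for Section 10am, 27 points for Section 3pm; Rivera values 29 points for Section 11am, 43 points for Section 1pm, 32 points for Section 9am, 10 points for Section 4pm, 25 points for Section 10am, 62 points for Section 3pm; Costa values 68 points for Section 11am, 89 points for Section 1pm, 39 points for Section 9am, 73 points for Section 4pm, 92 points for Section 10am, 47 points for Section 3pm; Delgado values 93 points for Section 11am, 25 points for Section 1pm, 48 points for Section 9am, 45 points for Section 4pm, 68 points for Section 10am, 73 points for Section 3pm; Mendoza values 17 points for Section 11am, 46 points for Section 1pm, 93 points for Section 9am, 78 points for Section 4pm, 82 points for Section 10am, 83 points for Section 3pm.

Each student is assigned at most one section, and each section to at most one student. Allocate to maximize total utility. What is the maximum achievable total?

Maximum total: 469 points

Optimal: Huang→Section 4pm (83 points), Jensen→Section 9am (60 points), Rivera→Section 3pm (62 points), Costa→Section 1pm (89 points), Delgado→Section 11am (93 points), Mendoza→Section 10am (82 points) — total 83+60+62+89+93+82 = 469 points.
Max-entry greedy (repeatedly take the single best remaining cell) gives 453 points, worse by 16.
Checked against all permutations: 469 points is optimal.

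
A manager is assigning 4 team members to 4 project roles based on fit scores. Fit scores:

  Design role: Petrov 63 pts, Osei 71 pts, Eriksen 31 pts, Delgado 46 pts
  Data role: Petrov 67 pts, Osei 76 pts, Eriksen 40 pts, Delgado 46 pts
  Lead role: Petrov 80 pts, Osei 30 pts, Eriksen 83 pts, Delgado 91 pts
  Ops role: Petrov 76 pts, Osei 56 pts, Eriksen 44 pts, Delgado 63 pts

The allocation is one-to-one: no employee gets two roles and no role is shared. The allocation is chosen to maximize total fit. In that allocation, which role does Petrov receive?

Petrov receives Design role.

Optimal: Petrov→Design role (63 pts), Osei→Data role (76 pts), Eriksen→Lead role (83 pts), Delgado→Ops role (63 pts) — total 63+76+83+63 = 285 pts.
Column-greedy (each role in turn goes to its best remaining employee) gives 273 pts, worse by 12.
No other one-to-one assignment exceeds 285 pts.
Petrov's own top role is Lead role (80 pts), but forcing Petrov→Lead role and reassigning the rest optimally gives only 254 pts — worse by 31.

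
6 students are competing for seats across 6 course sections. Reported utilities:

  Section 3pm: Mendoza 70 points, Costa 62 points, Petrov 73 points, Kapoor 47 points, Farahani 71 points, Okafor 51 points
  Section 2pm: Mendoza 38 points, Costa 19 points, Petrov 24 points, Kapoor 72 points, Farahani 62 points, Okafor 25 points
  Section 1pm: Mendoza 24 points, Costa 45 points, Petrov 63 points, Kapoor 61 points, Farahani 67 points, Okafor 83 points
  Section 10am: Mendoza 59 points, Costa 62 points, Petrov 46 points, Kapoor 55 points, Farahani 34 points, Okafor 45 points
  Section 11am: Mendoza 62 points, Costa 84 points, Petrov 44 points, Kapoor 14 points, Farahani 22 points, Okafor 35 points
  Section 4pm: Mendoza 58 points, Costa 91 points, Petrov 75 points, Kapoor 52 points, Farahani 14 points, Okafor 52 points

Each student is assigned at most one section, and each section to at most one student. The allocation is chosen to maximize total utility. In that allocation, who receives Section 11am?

Optimal: Mendoza→Section 10am (59 points), Costa→Section 11am (84 points), Petrov→Section 4pm (75 points), Kapoor→Section 2pm (72 points), Farahani→Section 3pm (71 points), Okafor→Section 1pm (83 points) — total 59+84+75+72+71+83 = 444 points.
Row-greedy (each student in turn takes its best remaining section) gives 365 points, worse by 79.
No other one-to-one assignment exceeds 444 points.
Costa's own top section is Section 4pm (91 points), but forcing Costa→Section 4pm and reassigning the rest optimally gives only 426 points — worse by 18.

Costa receives Section 11am.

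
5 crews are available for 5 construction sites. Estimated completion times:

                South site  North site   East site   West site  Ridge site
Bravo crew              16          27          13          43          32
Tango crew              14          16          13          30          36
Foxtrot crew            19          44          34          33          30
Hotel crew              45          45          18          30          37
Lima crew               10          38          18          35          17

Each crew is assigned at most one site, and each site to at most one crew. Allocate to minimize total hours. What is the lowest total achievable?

Optimal: Bravo crew→East site (13 hours), Tango crew→North site (16 hours), Foxtrot crew→South site (19 hours), Hotel crew→West site (30 hours), Lima crew→Ridge site (17 hours) — total 13+16+19+30+17 = 95 hours.
Min-entry greedy (repeatedly take the single cheapest remaining cell) gives 99 hours, worse by 4.
Next-best assignment: Bravo crew→East site, Tango crew→North site, Foxtrot crew→Ridge site, Hotel crew→West site, Lima crew→South site = 99 hours.
Every other assignment is strictly worse.

Min total: 95 hours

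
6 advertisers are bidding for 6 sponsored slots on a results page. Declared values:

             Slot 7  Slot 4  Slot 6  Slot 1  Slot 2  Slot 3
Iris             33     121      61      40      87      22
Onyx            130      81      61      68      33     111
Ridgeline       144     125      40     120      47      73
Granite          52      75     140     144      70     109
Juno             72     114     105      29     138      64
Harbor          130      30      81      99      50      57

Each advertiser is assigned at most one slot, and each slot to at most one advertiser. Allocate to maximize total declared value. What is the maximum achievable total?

This is a one-to-one assignment (maximum-weight bipartite matching).
Optimal: Iris→Slot 4 ($121), Onyx→Slot 3 ($111), Ridgeline→Slot 1 ($120), Granite→Slot 6 ($140), Juno→Slot 2 ($138), Harbor→Slot 7 ($130) — total 121+111+120+140+138+130 = $760.
Column-greedy (each slot in turn goes to its best remaining advertiser) gives $753, worse by 7.

Maximum total: $760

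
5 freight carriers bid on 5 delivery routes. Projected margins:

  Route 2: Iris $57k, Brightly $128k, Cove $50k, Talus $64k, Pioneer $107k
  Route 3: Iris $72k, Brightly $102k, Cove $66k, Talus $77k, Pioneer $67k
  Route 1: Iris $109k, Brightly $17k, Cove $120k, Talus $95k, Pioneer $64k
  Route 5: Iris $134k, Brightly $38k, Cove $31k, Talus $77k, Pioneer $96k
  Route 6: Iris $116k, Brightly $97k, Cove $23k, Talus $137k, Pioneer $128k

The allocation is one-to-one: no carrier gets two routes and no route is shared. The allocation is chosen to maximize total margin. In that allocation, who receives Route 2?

Optimal: Iris→Route 5 ($134k), Brightly→Route 3 ($102k), Cove→Route 1 ($120k), Talus→Route 6 ($137k), Pioneer→Route 2 ($107k) — total 134+102+120+137+107 = $600k.
Max-entry greedy (repeatedly take the single best remaining cell) gives $586k, worse by 14.
Swapping Brightly↔Iris (Brightly→Route 5 $38k, Iris→Route 3 $72k) loses 126.
Pioneer's own top route is Route 6 ($128k), but forcing Pioneer→Route 6 and reassigning the rest optimally gives only $587k — worse by 13.

Pioneer receives Route 2.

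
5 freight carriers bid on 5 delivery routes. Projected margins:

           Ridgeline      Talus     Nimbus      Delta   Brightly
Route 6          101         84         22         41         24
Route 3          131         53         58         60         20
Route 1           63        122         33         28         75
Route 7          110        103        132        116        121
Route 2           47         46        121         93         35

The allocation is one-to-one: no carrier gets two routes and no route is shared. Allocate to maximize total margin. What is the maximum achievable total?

Maximum total: $536k

Optimal: Ridgeline→Route 3 ($131k), Talus→Route 1 ($122k), Nimbus→Route 2 ($121k), Delta→Route 6 ($41k), Brightly→Route 7 ($121k) — total 131+122+121+41+121 = $536k.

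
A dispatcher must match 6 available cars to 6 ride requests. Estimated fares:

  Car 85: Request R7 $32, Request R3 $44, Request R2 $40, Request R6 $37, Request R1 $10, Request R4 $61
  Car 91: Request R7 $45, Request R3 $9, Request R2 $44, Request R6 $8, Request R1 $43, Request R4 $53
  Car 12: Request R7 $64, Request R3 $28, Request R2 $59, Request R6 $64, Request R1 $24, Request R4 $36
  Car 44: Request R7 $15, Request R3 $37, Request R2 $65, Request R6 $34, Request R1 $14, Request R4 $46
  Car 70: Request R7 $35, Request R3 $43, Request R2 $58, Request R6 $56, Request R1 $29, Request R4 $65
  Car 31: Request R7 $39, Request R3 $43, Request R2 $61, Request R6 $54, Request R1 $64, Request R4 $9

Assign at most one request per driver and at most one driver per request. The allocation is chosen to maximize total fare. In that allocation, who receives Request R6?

Treat this as an assignment problem: match each driver to one request.
Optimal: Car 85→Request R3 ($44), Car 91→Request R7 ($45), Car 12→Request R6 ($64), Car 44→Request R2 ($65), Car 70→Request R4 ($65), Car 31→Request R1 ($64) — total 44+45+64+65+65+64 = $347.
Max-entry greedy (repeatedly take the single best remaining cell) gives $310, worse by 37.
Next-best assignment: Car 85→Request R3, Car 91→Request R4, Car 12→Request R7, Car 44→Request R2, Car 70→Request R6, Car 31→Request R1 = $346.
Car 12's own top request is Request R7 ($64), but forcing Car 12→Request R7 and reassigning the rest optimally gives only $346 — worse by 1.

Car 12 receives Request R6.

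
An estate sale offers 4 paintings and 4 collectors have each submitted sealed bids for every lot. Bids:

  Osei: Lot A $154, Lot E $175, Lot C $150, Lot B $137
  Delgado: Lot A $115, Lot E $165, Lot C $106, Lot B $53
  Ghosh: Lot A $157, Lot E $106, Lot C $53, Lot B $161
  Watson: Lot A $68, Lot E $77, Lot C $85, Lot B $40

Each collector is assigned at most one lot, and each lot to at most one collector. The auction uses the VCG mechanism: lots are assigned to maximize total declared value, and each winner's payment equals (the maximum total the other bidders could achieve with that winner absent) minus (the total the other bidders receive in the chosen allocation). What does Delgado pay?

Delgado pays $21.

Efficient allocation: Osei→Lot A ($154), Delgado→Lot E ($165), Ghosh→Lot B ($161), Watson→Lot C ($85); total welfare W = $565.
Delgado receives Lot E at value $165, so the others get W − 165 = $400.
Without Delgado: best allocation of the remaining 3 bidders over all 4 lots is Osei→Lot E ($175), Ghosh→Lot B ($161), Watson→Lot C ($85), total $421.
VCG payment = (others' best without Delgado) − (others' welfare with Delgado) = 421 − 400 = $21.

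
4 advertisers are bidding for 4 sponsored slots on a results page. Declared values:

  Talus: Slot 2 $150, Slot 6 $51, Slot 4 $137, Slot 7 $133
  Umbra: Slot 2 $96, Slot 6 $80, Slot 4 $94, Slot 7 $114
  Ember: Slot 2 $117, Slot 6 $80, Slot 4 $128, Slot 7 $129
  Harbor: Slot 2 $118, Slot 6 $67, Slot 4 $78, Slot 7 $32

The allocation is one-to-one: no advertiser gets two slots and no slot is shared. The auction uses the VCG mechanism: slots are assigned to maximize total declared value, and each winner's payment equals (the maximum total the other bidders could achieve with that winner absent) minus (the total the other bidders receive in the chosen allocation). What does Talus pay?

Efficient allocation: Talus→Slot 4 ($137), Umbra→Slot 6 ($80), Ember→Slot 7 ($129), Harbor→Slot 2 ($118); total welfare W = $464.
Talus receives Slot 4 at value $137, so the others get W − 137 = $327.
Without Talus: best allocation of the remaining 3 bidders over all 4 slots is Umbra→Slot 7 ($114), Ember→Slot 4 ($128), Harbor→Slot 2 ($118), total $360.
VCG payment = (others' best without Talus) − (others' welfare with Talus) = 360 − 327 = $33.

Talus pays $33.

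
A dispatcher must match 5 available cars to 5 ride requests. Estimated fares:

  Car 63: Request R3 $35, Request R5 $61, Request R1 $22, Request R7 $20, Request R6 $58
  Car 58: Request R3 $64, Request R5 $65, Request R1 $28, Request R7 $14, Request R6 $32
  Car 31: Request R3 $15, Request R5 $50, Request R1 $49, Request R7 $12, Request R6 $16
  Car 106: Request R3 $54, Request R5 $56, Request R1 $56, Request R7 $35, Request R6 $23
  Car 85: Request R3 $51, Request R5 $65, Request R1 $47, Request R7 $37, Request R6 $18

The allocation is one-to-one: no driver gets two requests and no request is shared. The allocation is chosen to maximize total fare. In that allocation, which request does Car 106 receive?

Car 106 receives Request R7.

Optimal: Car 63→Request R6 ($58), Car 58→Request R3 ($64), Car 31→Request R1 ($49), Car 106→Request R7 ($35), Car 85→Request R5 ($65) — total 58+64+49+35+65 = $271.
Column-greedy (each request in turn goes to its best remaining driver) gives $221, worse by 50.
Car 106's own top request is Request R5 ($56), but forcing Car 106→Request R5 and reassigning the rest optimally gives only $264 — worse by 7.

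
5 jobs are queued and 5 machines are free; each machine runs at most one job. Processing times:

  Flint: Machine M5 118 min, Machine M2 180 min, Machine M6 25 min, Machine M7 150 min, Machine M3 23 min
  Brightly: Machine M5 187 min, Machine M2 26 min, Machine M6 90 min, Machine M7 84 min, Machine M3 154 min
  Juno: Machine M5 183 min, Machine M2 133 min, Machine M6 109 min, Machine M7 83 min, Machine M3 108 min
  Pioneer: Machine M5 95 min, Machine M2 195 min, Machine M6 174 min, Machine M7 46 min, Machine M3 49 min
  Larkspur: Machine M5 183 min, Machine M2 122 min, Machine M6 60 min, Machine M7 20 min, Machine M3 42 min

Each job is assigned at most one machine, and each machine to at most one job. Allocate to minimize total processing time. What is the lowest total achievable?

Optimal: Flint→Machine M6 (25 min), Brightly→Machine M2 (26 min), Juno→Machine M7 (83 min), Pioneer→Machine M5 (95 min), Larkspur→Machine M3 (42 min) — total 25+26+83+95+42 = 271 min.
Row-greedy (each job in turn takes its cheapest remaining machine) gives 287 min, worse by 16.
Next-best assignment: Flint→Machine M3, Brightly→Machine M2, Juno→Machine M6, Pioneer→Machine M5, Larkspur→Machine M7 = 273 min.
Swapping Brightly↔Flint (Brightly→Machine M6 90 min, Flint→Machine M2 180 min) adds 219.
Every other assignment is strictly worse.

Minimum total: 271 min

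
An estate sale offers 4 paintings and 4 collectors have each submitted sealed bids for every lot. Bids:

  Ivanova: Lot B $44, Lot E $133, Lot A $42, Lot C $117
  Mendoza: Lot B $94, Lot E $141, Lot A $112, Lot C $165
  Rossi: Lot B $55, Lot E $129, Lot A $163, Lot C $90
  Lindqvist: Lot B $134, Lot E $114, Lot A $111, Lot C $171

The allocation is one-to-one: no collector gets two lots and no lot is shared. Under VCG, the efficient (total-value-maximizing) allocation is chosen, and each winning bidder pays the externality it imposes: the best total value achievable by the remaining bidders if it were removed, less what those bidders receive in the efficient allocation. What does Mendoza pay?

Mendoza pays $37.

Efficient allocation: Ivanova→Lot E ($133), Mendoza→Lot C ($165), Rossi→Lot A ($163), Lindqvist→Lot B ($134); total welfare W = $595.
Mendoza receives Lot C at value $165, so the others get W − 165 = $430.
Without Mendoza: best allocation of the remaining 3 bidders over all 4 lots is Ivanova→Lot E ($133), Rossi→Lot A ($163), Lindqvist→Lot C ($171), total $467.
VCG payment = (others' best without Mendoza) − (others' welfare with Mendoza) = 467 − 430 = $37.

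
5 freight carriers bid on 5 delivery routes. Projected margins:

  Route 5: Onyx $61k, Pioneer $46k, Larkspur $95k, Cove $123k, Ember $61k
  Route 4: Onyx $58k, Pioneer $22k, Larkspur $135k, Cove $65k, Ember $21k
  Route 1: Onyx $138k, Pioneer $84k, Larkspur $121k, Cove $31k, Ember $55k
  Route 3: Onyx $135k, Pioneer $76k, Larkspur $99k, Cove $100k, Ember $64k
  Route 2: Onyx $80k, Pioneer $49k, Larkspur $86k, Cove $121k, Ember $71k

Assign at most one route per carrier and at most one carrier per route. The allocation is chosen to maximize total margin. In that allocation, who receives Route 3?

This is a one-to-one assignment (maximum-weight bipartite matching).
Optimal: Onyx→Route 3 ($135k), Pioneer→Route 1 ($84k), Larkspur→Route 4 ($135k), Cove→Route 5 ($123k), Ember→Route 2 ($71k) — total 135+84+135+123+71 = $548k.
Row-greedy (each carrier in turn takes its best remaining route) gives $543k, worse by 5.
Next-best assignment: Onyx→Route 1, Pioneer→Route 3, Larkspur→Route 4, Cove→Route 5, Ember→Route 2 = $543k.
Onyx's own top route is Route 1 ($138k), but forcing Onyx→Route 1 and reassigning the rest optimally gives only $543k — worse by 5.

Onyx receives Route 3.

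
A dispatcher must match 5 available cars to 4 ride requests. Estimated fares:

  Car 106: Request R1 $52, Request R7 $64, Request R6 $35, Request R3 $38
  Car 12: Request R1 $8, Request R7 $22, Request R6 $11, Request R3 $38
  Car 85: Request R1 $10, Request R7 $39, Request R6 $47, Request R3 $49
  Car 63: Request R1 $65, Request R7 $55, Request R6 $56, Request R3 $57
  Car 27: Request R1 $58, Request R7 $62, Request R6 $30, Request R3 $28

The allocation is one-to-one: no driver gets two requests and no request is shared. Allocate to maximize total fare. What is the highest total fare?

Maximum total: $227

Optimal: Car 27→Request R1 ($58), Car 106→Request R7 ($64), Car 63→Request R6 ($56), Car 85→Request R3 ($49) — total 58+64+56+49 = $227.
Max-entry greedy (repeatedly take the single best remaining cell) gives $208, worse by 19.
Next-best assignment: Car 27→Request R1, Car 106→Request R7, Car 85→Request R6, Car 63→Request R3 = $226.
No other one-to-one assignment exceeds $227.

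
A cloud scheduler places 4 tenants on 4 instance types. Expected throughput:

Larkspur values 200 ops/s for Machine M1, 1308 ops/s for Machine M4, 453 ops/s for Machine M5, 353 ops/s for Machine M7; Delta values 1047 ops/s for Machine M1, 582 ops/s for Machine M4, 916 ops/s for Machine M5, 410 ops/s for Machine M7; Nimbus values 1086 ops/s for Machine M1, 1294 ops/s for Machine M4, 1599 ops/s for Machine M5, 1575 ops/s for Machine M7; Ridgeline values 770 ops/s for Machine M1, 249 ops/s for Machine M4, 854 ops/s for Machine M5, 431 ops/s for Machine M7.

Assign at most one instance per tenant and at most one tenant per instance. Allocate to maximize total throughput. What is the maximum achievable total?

Max total: 4784 ops/s

This is a one-to-one assignment (maximum-weight bipartite matching).
Optimal: Larkspur→Machine M4 (1308 ops/s), Delta→Machine M1 (1047 ops/s), Nimbus→Machine M7 (1575 ops/s), Ridgeline→Machine M5 (854 ops/s) — total 1308+1047+1575+854 = 4784 ops/s.
Column-greedy (each instance in turn goes to its best remaining tenant) gives 3741 ops/s, worse by 1043.
Next-best assignment: Larkspur→Machine M4, Delta→Machine M5, Nimbus→Machine M7, Ridgeline→Machine M1 = 4569 ops/s.
Every other assignment is strictly worse.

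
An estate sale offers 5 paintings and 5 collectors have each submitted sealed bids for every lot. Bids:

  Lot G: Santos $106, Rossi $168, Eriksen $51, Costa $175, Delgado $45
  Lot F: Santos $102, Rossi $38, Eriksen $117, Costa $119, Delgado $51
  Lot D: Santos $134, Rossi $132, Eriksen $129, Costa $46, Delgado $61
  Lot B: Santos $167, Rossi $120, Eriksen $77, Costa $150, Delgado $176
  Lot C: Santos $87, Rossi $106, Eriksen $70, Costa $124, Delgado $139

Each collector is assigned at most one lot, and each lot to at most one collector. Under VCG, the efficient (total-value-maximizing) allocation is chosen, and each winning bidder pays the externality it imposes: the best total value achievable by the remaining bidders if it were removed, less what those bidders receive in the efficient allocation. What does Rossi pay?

Efficient allocation: Santos→Lot B ($167), Rossi→Lot D ($132), Eriksen→Lot F ($117), Costa→Lot G ($175), Delgado→Lot C ($139); total welfare W = $730.
Rossi receives Lot D at value $132, so the others get W − 132 = $598.
Without Rossi: best allocation of the remaining 4 bidders over all 5 lots is Santos→Lot B ($167), Eriksen→Lot D ($129), Costa→Lot G ($175), Delgado→Lot C ($139), total $610.
VCG payment = (others' best without Rossi) − (others' welfare with Rossi) = 610 − 598 = $12.

Rossi pays $12.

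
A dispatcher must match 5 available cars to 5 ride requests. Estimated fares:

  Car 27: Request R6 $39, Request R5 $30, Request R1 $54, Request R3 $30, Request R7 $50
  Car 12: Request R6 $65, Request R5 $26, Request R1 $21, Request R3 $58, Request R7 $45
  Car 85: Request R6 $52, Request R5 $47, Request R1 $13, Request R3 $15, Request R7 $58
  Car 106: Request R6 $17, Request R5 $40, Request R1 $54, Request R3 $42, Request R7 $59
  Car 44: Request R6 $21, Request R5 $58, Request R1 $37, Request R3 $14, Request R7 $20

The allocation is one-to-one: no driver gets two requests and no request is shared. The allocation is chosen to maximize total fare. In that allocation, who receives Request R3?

This is the linear assignment problem.
Optimal: Car 27→Request R1 ($54), Car 12→Request R3 ($58), Car 85→Request R6 ($52), Car 106→Request R7 ($59), Car 44→Request R5 ($58) — total 54+58+52+59+58 = $281.
Column-greedy (each request in turn goes to its best remaining driver) gives $277, worse by 4.
Next-best assignment: Car 27→Request R1, Car 12→Request R6, Car 85→Request R7, Car 106→Request R3, Car 44→Request R5 = $277.
Swapping Car 27↔Car 44 (Car 27→Request R5 $30, Car 44→Request R1 $37) loses 45.
Car 12's own top request is Request R6 ($65), but forcing Car 12→Request R6 and reassigning the rest optimally gives only $277 — worse by 4.

Car 12 receives Request R3.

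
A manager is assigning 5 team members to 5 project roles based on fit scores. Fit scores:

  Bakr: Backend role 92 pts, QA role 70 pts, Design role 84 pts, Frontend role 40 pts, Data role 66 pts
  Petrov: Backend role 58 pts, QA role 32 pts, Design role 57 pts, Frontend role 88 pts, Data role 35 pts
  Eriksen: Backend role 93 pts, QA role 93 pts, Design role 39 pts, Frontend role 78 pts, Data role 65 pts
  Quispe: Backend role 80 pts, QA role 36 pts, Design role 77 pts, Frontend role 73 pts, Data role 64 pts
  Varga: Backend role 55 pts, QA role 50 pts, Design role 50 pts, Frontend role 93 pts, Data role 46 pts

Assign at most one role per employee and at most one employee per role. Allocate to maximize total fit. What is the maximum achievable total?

Treat this as an assignment problem: match each employee to one role.
Optimal: Bakr→Backend role (92 pts), Petrov→Design role (57 pts), Eriksen→QA role (93 pts), Quispe→Data role (64 pts), Varga→Frontend role (93 pts) — total 92+57+93+64+93 = 399 pts.
Row-greedy (each employee in turn takes its best remaining role) gives 396 pts, worse by 3.
Next-best assignment: Bakr→Backend role, Petrov→Frontend role, Eriksen→QA role, Quispe→Design role, Varga→Data role = 396 pts.
Swapping Petrov↔Eriksen (Petrov→QA role 32 pts, Eriksen→Design role 39 pts) loses 79.

Maximum total: 399 pts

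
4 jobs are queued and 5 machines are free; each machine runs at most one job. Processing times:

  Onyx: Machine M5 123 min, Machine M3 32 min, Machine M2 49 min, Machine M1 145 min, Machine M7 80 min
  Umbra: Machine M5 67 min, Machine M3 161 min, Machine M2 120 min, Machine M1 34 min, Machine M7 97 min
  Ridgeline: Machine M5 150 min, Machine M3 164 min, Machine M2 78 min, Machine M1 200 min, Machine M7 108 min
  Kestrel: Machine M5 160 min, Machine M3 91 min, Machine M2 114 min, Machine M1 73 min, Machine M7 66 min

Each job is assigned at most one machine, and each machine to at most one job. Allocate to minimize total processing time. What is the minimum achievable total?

Min total: 210 min

Optimal: Onyx→Machine M3 (32 min), Umbra→Machine M1 (34 min), Ridgeline→Machine M2 (78 min), Kestrel→Machine M7 (66 min) — total 32+34+78+66 = 210 min.
Column-greedy (each machine in turn goes to its cheapest remaining job) gives 250 min, worse by 40.
Next-best assignment: Onyx→Machine M3, Umbra→Machine M5, Ridgeline→Machine M2, Kestrel→Machine M7 = 243 min.
Every other assignment is strictly worse.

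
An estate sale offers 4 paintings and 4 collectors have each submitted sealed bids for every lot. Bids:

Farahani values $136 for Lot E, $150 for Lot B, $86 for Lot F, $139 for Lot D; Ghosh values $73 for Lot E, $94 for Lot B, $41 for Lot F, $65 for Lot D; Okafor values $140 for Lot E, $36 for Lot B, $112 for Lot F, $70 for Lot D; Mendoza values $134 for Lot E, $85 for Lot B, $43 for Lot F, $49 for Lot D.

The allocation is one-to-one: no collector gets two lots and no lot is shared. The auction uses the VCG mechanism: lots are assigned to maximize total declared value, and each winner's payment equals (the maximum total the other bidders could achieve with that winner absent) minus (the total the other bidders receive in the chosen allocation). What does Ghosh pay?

Efficient allocation: Farahani→Lot D ($139), Ghosh→Lot B ($94), Okafor→Lot F ($112), Mendoza→Lot E ($134); total welfare W = $479.
Ghosh receives Lot B at value $94, so the others get W − 94 = $385.
Without Ghosh: best allocation of the remaining 3 bidders over all 4 lots is Farahani→Lot B ($150), Okafor→Lot F ($112), Mendoza→Lot E ($134), total $396.
VCG payment = (others' best without Ghosh) − (others' welfare with Ghosh) = 396 − 385 = $11.

Ghosh pays $11.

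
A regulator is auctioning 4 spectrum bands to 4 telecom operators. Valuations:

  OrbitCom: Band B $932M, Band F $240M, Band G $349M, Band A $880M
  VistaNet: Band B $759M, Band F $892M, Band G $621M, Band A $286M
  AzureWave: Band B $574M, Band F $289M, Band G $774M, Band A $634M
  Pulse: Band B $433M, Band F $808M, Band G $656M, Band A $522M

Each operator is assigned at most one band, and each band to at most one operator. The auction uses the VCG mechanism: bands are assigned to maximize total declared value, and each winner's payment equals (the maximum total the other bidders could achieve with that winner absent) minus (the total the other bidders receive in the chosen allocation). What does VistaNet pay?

VistaNet pays $52M.

Efficient allocation: OrbitCom→Band A ($880M), VistaNet→Band B ($759M), AzureWave→Band G ($774M), Pulse→Band F ($808M); total welfare W = $3221M.
VistaNet receives Band B at value $759M, so the others get W − 759 = $2462M.
Without VistaNet: best allocation of the remaining 3 bidders over all 4 bands is OrbitCom→Band B ($932M), AzureWave→Band G ($774M), Pulse→Band F ($808M), total $2514M.
VCG payment = (others' best without VistaNet) − (others' welfare with VistaNet) = 2514 − 2462 = $52M.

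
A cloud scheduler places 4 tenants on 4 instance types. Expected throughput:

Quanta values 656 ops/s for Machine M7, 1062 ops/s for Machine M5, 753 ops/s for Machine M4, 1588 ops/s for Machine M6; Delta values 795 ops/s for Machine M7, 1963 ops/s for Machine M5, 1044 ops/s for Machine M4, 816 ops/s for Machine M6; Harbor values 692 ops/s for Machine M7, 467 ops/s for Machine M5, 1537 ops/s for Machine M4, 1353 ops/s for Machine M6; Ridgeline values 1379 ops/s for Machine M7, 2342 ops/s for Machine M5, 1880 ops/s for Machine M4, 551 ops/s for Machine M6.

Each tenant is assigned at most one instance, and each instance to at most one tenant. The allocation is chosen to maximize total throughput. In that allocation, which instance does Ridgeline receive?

Ridgeline receives Machine M7.

Optimal: Quanta→Machine M6 (1588 ops/s), Delta→Machine M5 (1963 ops/s), Harbor→Machine M4 (1537 ops/s), Ridgeline→Machine M7 (1379 ops/s) — total 1588+1963+1537+1379 = 6467 ops/s.
Max-entry greedy (repeatedly take the single best remaining cell) gives 6262 ops/s, worse by 205.
Next-best assignment: Quanta→Machine M6, Delta→Machine M7, Harbor→Machine M4, Ridgeline→Machine M5 = 6262 ops/s.
Swapping Delta↔Ridgeline (Delta→Machine M7 795 ops/s, Ridgeline→Machine M5 2342 ops/s) loses 205.
Ridgeline's own top instance is Machine M5 (2342 ops/s), but forcing Ridgeline→Machine M5 and reassigning the rest optimally gives only 6262 ops/s — worse by 205.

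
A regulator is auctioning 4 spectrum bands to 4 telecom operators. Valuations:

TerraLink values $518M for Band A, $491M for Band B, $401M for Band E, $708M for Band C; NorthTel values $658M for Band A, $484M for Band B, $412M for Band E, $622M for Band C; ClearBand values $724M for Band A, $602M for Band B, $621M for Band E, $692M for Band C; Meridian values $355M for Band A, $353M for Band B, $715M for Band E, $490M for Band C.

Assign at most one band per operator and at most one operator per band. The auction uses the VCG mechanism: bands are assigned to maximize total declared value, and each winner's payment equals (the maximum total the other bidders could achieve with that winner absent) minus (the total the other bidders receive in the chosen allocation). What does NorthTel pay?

NorthTel pays $122M.

Efficient allocation: TerraLink→Band C ($708M), NorthTel→Band A ($658M), ClearBand→Band B ($602M), Meridian→Band E ($715M); total welfare W = $2683M.
NorthTel receives Band A at value $658M, so the others get W − 658 = $2025M.
Without NorthTel: best allocation of the remaining 3 bidders over all 4 bands is TerraLink→Band C ($708M), ClearBand→Band A ($724M), Meridian→Band E ($715M), total $2147M.
VCG payment = (others' best without NorthTel) − (others' welfare with NorthTel) = 2147 − 2025 = $122M.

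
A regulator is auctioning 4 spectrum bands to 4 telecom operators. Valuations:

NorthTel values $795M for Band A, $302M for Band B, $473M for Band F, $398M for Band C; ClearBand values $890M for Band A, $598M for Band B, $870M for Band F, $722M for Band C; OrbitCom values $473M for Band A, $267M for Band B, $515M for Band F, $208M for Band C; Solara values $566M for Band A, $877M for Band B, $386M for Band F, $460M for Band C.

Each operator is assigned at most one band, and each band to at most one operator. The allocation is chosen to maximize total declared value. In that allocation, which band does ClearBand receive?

This is a one-to-one assignment (maximum-weight bipartite matching).
Optimal: NorthTel→Band A ($795M), ClearBand→Band C ($722M), OrbitCom→Band F ($515M), Solara→Band B ($877M) — total 795+722+515+877 = $2909M.
Next-best assignment: NorthTel→Band A, ClearBand→Band F, OrbitCom→Band C, Solara→Band B = $2750M.
Swapping OrbitCom↔ClearBand (OrbitCom→Band C $208M, ClearBand→Band F $870M) loses 159.
Every other assignment is strictly worse.
ClearBand's own top band is Band A ($890M), but forcing ClearBand→Band A and reassigning the rest optimally gives only $2680M — worse by 229.

ClearBand receives Band C.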